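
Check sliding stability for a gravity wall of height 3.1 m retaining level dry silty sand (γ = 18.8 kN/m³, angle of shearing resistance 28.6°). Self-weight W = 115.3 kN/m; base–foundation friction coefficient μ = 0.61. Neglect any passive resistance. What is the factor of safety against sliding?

K_a = tan²(45° − 28.6°/2) = 0.3525.
P_a = ½K_aγH² = 0.5×0.3525×18.8×3.1² = 31.85 kN/m, acting at H/3 = 1.033 m above the base.
FS_sliding = μW / P_a = 0.61×115.3 / 31.85 = 2.208.

2.21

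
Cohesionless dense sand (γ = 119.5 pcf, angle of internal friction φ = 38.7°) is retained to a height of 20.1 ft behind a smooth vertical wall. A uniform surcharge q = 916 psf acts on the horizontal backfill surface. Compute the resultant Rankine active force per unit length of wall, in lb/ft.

9810 lb/ft

K_a = tan²(45° − φ/2) = 0.2306.
Soil triangle: ½ K_a γ H² = 0.5×0.2306×119.5×20.1² = 5566 lb/ft.
Surcharge rectangle: K_a q H = 0.2306×916×20.1 = 4245 lb/ft.
Total = 5566 + 4245 = 9812 lb/ft.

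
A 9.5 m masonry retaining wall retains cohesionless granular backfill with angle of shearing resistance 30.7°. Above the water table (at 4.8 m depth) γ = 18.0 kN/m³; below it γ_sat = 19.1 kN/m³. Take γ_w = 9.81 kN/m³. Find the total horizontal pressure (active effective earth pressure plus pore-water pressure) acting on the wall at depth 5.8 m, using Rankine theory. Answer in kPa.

40.8 kPa

K_a = (1 − sin φ)/(1 + sin φ) = 0.3240.
γ' = 19.1 − 9.81 = 9.290 kN/m³.
Effective vertical stress at 5.8 m: σ'_v = 18.0×4.8 + 9.290×1.00 = 95.69 kPa.
σ'_h = K_a σ'_v = 0.3240 × 95.69 = 31.01 kPa; u = γ_w × 1.00 = 9.810 kPa.
Total σ_h = 31.01 + 9.810 = 40.82 kPa.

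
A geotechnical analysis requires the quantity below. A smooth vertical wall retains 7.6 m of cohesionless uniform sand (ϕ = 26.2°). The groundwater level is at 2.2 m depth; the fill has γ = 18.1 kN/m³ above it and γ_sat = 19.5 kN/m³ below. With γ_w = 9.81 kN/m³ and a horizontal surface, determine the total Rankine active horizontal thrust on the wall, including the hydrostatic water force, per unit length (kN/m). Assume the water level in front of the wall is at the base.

K_a = tan²(45° − φ/2) = 0.3874.
γ' = 19.5 − 9.81 = 9.690 kN/m³. Depth below WT = 5.4 m.
σ'_h at WT = K_a γ d_w = 15.43 kPa; at base = 15.43 + K_a γ' × 5.4 = 35.70 kPa.
P₁ (0–2.2 m) = ½×15.43×2.2 = 16.97. P₂ (2.2–7.6 m) = ½(15.43+35.70)×5.4 = 138.0.
P_w = ½ γ_w h₂² = 0.5×9.81×5.4² = 143.0. Total = 16.97+138.0+143.0 = 298.0 kN/m.

298 kN/m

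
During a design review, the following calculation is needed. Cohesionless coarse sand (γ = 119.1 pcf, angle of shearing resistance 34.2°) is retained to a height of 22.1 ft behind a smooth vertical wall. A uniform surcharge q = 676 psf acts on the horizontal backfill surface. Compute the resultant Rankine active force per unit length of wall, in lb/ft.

K_a = tan²(45° − φ/2) = 0.2803.
Soil triangle: ½ K_a γ H² = 0.5×0.2803×119.1×22.1² = 8154 lb/ft.
Surcharge rectangle: K_a q H = 0.2803×676×22.1 = 4188 lb/ft.
Total = 8154 + 4188 = 12340 lb/ft.

12300 lb/ft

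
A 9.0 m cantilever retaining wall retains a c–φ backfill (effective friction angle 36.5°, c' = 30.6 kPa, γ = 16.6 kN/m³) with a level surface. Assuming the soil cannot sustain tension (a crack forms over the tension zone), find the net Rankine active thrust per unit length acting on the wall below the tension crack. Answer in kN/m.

5.99 kN/m

K_a = 0.2541; √K_a = 0.5040.
Tension-crack depth z_c = 2c/(γ√K_a) = 2×30.6/(16.6×0.5040) = 7.314 m.
σ_a at base = K_a γ H − 2c√K_a = 0.2541×16.6×9.0 − 2×30.6×0.5040 = 7.109 kPa.
P_a = ½ × 7.109 × (H − z_c) = 0.5×7.109×1.686 = 5.991 kN/m.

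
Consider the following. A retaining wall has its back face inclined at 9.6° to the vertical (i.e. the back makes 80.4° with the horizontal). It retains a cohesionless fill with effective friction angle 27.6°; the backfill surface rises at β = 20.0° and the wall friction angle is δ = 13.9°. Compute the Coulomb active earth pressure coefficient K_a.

K_a = sin²(α+φ) / [sin²α · sin(α−δ) · (1 + √{sin(φ+δ)sin(φ−β) / (sin(α−δ)sin(α+β))})²].
With α = 80.4°, φ = 27.6°, δ = 13.9°, β = 20.0°: K_a = 0.5897.

0.590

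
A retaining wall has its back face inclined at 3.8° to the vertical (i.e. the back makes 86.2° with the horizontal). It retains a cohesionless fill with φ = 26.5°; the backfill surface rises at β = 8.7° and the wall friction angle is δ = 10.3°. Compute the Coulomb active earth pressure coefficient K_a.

K_a = sin²(α+φ) / [sin²α · sin(α−δ) · (1 + √{sin(φ+δ)sin(φ−β) / (sin(α−δ)sin(α+β))})²].
With α = 86.2°, φ = 26.5°, δ = 10.3°, β = 8.7°: K_a = 0.4278.

0.428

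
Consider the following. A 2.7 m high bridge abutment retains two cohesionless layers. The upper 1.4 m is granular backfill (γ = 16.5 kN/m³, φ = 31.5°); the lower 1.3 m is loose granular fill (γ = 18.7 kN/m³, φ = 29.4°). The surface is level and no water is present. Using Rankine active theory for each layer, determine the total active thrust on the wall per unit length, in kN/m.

K_a1 = tan²(45°−31.5°/2) = 0.3136; K_a2 = tan²(45°−29.4°/2) = 0.3415.
Layer 1: σ at base = K_a1 γ₁ h₁ = 7.245 kPa; P₁ = ½×7.245×1.4 = 5.071.
Layer 2: σ_v at top = γ₁h₁ = 23.10; σ_h top = K_a2×23.10 = 7.888; σ_h base = K_a2×(23.10+18.7×1.3) = 16.19.
P₂ = ½(7.888+16.19)×1.3 = 15.65. Total P_a = 5.071+15.65 = 20.72 kN/m.

20.7 kN/m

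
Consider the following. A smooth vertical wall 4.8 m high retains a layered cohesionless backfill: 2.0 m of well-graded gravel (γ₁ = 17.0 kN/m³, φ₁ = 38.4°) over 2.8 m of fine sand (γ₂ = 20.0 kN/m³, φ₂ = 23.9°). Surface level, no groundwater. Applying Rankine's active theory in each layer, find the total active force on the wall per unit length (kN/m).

K_a1 = tan²(45°−38.4°/2) = 0.2337; K_a2 = tan²(45°−23.9°/2) = 0.4233.
Layer 1: σ at base = K_a1 γ₁ h₁ = 7.946 kPa; P₁ = ½×7.946×2.0 = 7.946.
Layer 2: σ_v at top = γ₁h₁ = 34.00; σ_h top = K_a2×34.00 = 14.39; σ_h base = K_a2×(34.00+20.0×2.8) = 38.10.
P₂ = ½(14.39+38.10)×2.8 = 73.49. Total P_a = 7.946+73.49 = 81.44 kN/m.

81.4 kN/m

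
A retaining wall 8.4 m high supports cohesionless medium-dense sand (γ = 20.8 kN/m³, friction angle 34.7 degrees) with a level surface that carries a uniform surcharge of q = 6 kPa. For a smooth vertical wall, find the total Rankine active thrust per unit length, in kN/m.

K_a = tan²(45° − φ/2) = 0.2745.
Soil triangle: ½ K_a γ H² = 0.5×0.2745×20.8×8.4² = 201.4 kN/m.
Surcharge rectangle: K_a q H = 0.2745×6×8.4 = 13.83 kN/m.
Total = 201.4 + 13.83 = 215.2 kN/m.

215 kN/m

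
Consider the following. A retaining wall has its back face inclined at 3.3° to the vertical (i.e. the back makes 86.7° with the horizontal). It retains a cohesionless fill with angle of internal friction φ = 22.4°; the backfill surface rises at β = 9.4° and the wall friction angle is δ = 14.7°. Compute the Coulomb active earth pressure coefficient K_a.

K_a = sin²(α+φ) / [sin²α · sin(α−δ) · (1 + √{sin(φ+δ)sin(φ−β) / (sin(α−δ)sin(α+β))})²].
With α = 86.7°, φ = 22.4°, δ = 14.7°, β = 9.4°: K_a = 0.4955.

0.496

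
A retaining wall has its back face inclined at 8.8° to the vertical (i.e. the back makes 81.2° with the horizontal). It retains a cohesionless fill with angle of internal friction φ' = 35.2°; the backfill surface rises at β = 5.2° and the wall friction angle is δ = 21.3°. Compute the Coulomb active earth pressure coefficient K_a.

K_a = sin²(α+φ) / [sin²α · sin(α−δ) · (1 + √{sin(φ+δ)sin(φ−β) / (sin(α−δ)sin(α+β))})²].
With α = 81.2°, φ = 35.2°, δ = 21.3°, β = 5.2°: K_a = 0.3306.

0.331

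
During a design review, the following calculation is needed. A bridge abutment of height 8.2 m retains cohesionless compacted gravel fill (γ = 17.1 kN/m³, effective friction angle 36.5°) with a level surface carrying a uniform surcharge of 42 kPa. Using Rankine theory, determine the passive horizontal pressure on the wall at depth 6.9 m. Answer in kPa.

K_p = (1 + sin φ)/(1 − sin φ) = 3.936.
σ_v = γz + q = 17.1 × 6.9 + 42 = 160.0 kPa.
σ_h = K_p σ_v = 3.936 × 160.0 = 629.7 kPa.

630 kPa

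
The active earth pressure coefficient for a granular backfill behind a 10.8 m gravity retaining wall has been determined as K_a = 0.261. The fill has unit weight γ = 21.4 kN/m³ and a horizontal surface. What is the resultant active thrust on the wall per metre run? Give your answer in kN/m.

326 kN/m

P = ½ K_a γ H² = 0.5 × 0.261 × 21.4 × 10.8² = 325.7 kN/m.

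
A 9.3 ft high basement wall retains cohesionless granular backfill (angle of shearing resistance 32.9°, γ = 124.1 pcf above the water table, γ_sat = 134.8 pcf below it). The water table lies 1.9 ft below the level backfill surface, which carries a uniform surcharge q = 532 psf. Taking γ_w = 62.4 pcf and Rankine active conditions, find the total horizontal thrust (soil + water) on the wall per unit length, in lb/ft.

K_a = tan²(45° − φ/2) = 0.2960.
γ' = 134.8 − 62.4 = 72.40 pcf. h₂ = H − d_w = 7.4 ft.
σ'_h: at surface K_a·q = 157.5; at WT K_a(q+γd_w) = 227.3; at base K_a(q+γd_w+γ'h₂) = 385.9 psf.
P₁ = ½(157.5+227.3)×1.9 = 365.5; P₂ = ½(227.3+385.9)×7.4 = 2269; P_w = ½γ_w h₂² = 1709.
Total = 365.5+2269+1709 = 4343 lb/ft.

4340 lb/ft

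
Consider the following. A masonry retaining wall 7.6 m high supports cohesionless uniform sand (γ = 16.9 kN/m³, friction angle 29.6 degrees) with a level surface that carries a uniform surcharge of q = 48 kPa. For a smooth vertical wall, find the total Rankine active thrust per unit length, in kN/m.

289 kN/m

K_a = tan²(45° − φ/2) = 0.3387.
Soil triangle: ½ K_a γ H² = 0.5×0.3387×16.9×7.6² = 165.3 kN/m.
Surcharge rectangle: K_a q H = 0.3387×48×7.6 = 123.6 kN/m.
Total = 165.3 + 123.6 = 288.9 kN/m.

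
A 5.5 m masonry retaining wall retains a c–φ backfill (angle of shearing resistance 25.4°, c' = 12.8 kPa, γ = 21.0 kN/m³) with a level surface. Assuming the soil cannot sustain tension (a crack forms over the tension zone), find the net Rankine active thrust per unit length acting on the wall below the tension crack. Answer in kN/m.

53.5 kN/m

K_a = 0.3996; √K_a = 0.6322.
Tension-crack depth z_c = 2c/(γ√K_a) = 2×12.8/(21.0×0.6322) = 1.928 m.
σ_a at base = K_a γ H − 2c√K_a = 0.3996×21.0×5.5 − 2×12.8×0.6322 = 29.98 kPa.
P_a = ½ × 29.98 × (H − z_c) = 0.5×29.98×3.572 = 53.53 kN/m.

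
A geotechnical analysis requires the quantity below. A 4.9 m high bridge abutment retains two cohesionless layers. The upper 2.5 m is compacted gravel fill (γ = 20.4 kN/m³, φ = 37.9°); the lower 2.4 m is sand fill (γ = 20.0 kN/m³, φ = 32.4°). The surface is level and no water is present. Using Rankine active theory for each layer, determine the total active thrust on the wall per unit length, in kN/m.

69.6 kN/m

K_a1 = tan²(45°−37.9°/2) = 0.2389; K_a2 = tan²(45°−32.4°/2) = 0.3022.
Layer 1: σ at base = K_a1 γ₁ h₁ = 12.19 kPa; P₁ = ½×12.19×2.5 = 15.23.
Layer 2: σ_v at top = γ₁h₁ = 51.00; σ_h top = K_a2×51.00 = 15.41; σ_h base = K_a2×(51.00+20.0×2.4) = 29.92.
P₂ = ½(15.41+29.92)×2.4 = 54.40. Total P_a = 15.23+54.40 = 69.63 kN/m.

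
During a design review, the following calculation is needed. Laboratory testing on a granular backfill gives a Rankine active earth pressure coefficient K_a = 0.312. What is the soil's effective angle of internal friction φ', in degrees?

31.6°

K_a = tan²(45° − φ/2) ⇒ 45° − φ/2 = arctan(√0.312) = 29.19°.
φ = 2(45° − 29.19°) = 31.63°.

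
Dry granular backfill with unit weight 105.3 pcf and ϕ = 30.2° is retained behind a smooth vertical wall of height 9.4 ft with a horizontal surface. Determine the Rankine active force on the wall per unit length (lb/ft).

K_a = tan²(45° − φ/2) = 0.3307.
P_a = ½ K_a γ H² = 0.5 × 0.3307 × 105.3 × 9.4² = 1538 lb/ft.

1540 lb/ft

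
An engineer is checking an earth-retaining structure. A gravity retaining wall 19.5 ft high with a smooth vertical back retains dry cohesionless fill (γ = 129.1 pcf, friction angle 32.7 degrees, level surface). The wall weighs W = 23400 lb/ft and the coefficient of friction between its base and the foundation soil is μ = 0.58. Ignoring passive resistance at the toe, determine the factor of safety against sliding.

K_a = tan²(45° − 32.7°/2) = 0.2985.
P_a = ½K_aγH² = 0.5×0.2985×129.1×19.5² = 7327 lb/ft, acting at H/3 = 6.500 ft above the base.
FS_sliding = μW / P_a = 0.58×23400 / 7327 = 1.852.

1.85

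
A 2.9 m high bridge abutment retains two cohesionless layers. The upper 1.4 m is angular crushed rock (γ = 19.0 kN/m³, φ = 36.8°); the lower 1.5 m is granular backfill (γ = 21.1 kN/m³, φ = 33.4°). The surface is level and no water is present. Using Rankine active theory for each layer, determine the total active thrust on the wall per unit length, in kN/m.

23.1 kN/m

K_a1 = tan²(45°−36.8°/2) = 0.2508; K_a2 = tan²(45°−33.4°/2) = 0.2899.
Layer 1: σ at base = K_a1 γ₁ h₁ = 6.670 kPa; P₁ = ½×6.670×1.4 = 4.669.
Layer 2: σ_v at top = γ₁h₁ = 26.60; σ_h top = K_a2×26.60 = 7.712; σ_h base = K_a2×(26.60+21.1×1.5) = 16.89.
P₂ = ½(7.712+16.89)×1.5 = 18.45. Total P_a = 4.669+18.45 = 23.12 kN/m.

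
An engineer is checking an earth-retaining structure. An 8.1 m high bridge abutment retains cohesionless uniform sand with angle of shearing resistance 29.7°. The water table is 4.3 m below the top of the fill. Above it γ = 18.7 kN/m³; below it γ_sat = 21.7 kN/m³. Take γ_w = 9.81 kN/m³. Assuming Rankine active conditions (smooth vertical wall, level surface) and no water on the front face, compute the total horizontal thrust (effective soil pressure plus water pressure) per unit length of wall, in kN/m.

261 kN/m

K_a = tan²(45° − φ/2) = 0.3374.
γ' = 21.7 − 9.81 = 11.89 kN/m³. Depth below WT = 3.8 m.
σ'_h at WT = K_a γ d_w = 27.13 kPa; at base = 27.13 + K_a γ' × 3.8 = 42.37 kPa.
P₁ (0–4.3 m) = ½×27.13×4.3 = 58.33. P₂ (4.3–8.1 m) = ½(27.13+42.37)×3.8 = 132.1.
P_w = ½ γ_w h₂² = 0.5×9.81×3.8² = 70.83. Total = 58.33+132.1+70.83 = 261.2 kN/m.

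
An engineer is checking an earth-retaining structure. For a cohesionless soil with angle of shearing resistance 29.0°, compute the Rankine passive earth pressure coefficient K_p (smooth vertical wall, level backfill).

K_p = (1 + sin φ)/(1 − sin φ) = tan²(45° + 29.0°/2) = 2.882.

2.88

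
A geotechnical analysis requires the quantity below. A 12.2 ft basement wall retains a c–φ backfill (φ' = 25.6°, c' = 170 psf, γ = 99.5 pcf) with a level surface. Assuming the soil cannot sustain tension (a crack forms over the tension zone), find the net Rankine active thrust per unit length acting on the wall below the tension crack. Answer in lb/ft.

905 lb/ft

K_a = 0.3966; √K_a = 0.6297.
Tension-crack depth z_c = 2c/(γ√K_a) = 2×170/(99.5×0.6297) = 5.426 ft.
σ_a at base = K_a γ H − 2c√K_a = 0.3966×99.5×12.2 − 2×170×0.6297 = 267.3 psf.
P_a = ½ × 267.3 × (H − z_c) = 0.5×267.3×6.774 = 905.2 lb/ft.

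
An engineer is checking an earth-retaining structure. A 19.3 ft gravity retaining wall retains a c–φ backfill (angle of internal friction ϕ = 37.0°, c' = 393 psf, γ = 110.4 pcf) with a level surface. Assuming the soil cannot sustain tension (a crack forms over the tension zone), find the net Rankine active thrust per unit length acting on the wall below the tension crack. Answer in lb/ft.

346 lb/ft

K_a = 0.2486; √K_a = 0.4986.
Tension-crack depth z_c = 2c/(γ√K_a) = 2×393/(110.4×0.4986) = 14.28 ft.
σ_a at base = K_a γ H − 2c√K_a = 0.2486×110.4×19.3 − 2×393×0.4986 = 137.8 psf.
P_a = ½ × 137.8 × (H − z_c) = 0.5×137.8×5.020 = 345.8 lb/ft.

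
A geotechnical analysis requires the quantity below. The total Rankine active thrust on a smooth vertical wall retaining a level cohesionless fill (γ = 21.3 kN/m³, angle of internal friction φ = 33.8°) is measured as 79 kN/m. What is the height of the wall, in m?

5.10 m

K_a = 0.2851. P_a = ½ K_a γ H² ⇒ H = √(2P_a/(K_a γ)).
H = √(2×79/(0.2851×21.3)) = 5.101 m.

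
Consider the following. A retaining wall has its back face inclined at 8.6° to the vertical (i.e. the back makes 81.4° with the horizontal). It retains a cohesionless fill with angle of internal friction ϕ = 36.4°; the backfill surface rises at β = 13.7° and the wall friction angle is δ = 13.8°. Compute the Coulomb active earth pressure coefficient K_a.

0.352

K_a = sin²(α+φ) / [sin²α · sin(α−δ) · (1 + √{sin(φ+δ)sin(φ−β) / (sin(α−δ)sin(α+β))})²].
With α = 81.4°, φ = 36.4°, δ = 13.8°, β = 13.7°: K_a = 0.3524.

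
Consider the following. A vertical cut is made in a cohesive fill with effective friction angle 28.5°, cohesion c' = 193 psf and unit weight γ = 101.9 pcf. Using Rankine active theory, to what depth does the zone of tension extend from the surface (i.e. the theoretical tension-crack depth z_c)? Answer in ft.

6.37 ft

K_a = tan²(45° − 28.5°/2) = 0.3540; √K_a = 0.5949.
The active pressure is zero where K_a γ z = 2c√K_a, so z_c = 2c/(γ√K_a) = 2×193/(101.9×0.5949) = 6.367 ft.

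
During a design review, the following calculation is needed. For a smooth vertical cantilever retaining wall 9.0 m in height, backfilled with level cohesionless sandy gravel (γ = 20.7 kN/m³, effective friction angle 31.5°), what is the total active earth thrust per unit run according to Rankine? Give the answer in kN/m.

K_a = tan²(45° − φ/2) = 0.3136.
P_a = ½ K_a γ H² = 0.5 × 0.3136 × 20.7 × 9.0² = 262.9 kN/m.

263 kN/m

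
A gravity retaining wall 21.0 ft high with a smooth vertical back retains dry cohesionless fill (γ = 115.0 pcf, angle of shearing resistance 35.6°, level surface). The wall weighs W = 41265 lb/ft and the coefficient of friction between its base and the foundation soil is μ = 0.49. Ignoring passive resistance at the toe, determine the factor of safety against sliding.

3.02

K_a = tan²(45° − 35.6°/2) = 0.2641.
P_a = ½K_aγH² = 0.5×0.2641×115.0×21.0² = 6698 lb/ft, acting at H/3 = 7.000 ft above the base.
FS_sliding = μW / P_a = 0.49×41265 / 6698 = 3.019.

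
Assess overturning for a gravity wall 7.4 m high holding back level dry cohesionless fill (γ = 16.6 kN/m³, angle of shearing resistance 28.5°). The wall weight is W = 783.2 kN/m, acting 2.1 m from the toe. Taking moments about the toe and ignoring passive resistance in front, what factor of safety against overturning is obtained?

4.14

K_a = tan²(45° − 28.5°/2) = 0.3540.
P_a = ½K_aγH² = 0.5×0.3540×16.6×7.4² = 160.9 kN/m, acting at H/3 = 2.467 m above the base.
Overturning moment M_o = P_a × H/3 = 160.9 × 2.467 = 396.8.
Resisting moment M_r = W × 2.1 = 783.2 × 2.1 = 1645.
FS_overturning = M_r/M_o = 1645/396.8 = 4.145.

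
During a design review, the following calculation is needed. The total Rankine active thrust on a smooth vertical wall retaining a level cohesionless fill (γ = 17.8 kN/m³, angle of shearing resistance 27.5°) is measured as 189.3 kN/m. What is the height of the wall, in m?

K_a = 0.3682. P_a = ½ K_a γ H² ⇒ H = √(2P_a/(K_a γ)).
H = √(2×189.3/(0.3682×17.8)) = 7.600 m.

7.60 m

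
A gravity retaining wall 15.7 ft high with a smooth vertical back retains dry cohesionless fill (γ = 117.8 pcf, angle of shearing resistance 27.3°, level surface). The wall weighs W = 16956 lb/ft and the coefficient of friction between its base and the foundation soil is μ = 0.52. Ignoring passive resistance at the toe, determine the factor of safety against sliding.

1.64

K_a = tan²(45° − 27.3°/2) = 0.3711.
P_a = ½K_aγH² = 0.5×0.3711×117.8×15.7² = 5388 lb/ft, acting at H/3 = 5.233 ft above the base.
FS_sliding = μW / P_a = 0.52×16956 / 5388 = 1.636.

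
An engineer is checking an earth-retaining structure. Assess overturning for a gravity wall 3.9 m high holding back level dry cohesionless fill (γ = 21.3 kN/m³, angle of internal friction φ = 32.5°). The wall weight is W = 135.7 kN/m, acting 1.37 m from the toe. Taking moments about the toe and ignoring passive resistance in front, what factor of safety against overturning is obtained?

2.93

K_a = tan²(45° − 32.5°/2) = 0.3010.
P_a = ½K_aγH² = 0.5×0.3010×21.3×3.9² = 48.76 kN/m, acting at H/3 = 1.300 m above the base.
Overturning moment M_o = P_a × H/3 = 48.76 × 1.300 = 63.38.
Resisting moment M_r = W × 1.37 = 135.7 × 1.37 = 185.9.
FS_overturning = M_r/M_o = 185.9/63.38 = 2.933.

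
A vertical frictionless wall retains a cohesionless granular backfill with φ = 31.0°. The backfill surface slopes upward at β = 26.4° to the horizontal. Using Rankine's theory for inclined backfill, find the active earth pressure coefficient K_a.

K_a = cos β · (cos β − √(cos²β − cos²φ)) / (cos β + √(cos²β − cos²φ)).
cos β = 0.8957, cos φ = 0.8572, √(cos²β − cos²φ) = 0.2599.
K_a = 0.8957 × (0.8957 − 0.2599)/(0.8957 + 0.2599) = 0.4928.

0.493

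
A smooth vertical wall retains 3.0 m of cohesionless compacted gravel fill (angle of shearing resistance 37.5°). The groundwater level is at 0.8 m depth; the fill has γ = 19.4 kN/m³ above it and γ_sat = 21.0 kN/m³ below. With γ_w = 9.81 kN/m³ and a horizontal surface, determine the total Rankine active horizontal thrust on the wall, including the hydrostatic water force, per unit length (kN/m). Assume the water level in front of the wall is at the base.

K_a = tan²(45° − φ/2) = 0.2432.
γ' = 21.0 − 9.81 = 11.19 kN/m³. Depth below WT = 2.2 m.
σ'_h at WT = K_a γ d_w = 3.774 kPa; at base = 3.774 + K_a γ' × 2.2 = 9.761 kPa.
P₁ (0–0.8 m) = ½×3.774×0.8 = 1.510. P₂ (0.8–3.0 m) = ½(3.774+9.761)×2.2 = 14.89.
P_w = ½ γ_w h₂² = 0.5×9.81×2.2² = 23.74. Total = 1.510+14.89+23.74 = 40.14 kN/m.

40.1 kN/m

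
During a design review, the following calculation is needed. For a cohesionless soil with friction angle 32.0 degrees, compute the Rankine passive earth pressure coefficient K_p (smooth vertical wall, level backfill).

K_p = (1 + sin φ)/(1 − sin φ) = tan²(45° + 32.0°/2) = 3.255.

3.25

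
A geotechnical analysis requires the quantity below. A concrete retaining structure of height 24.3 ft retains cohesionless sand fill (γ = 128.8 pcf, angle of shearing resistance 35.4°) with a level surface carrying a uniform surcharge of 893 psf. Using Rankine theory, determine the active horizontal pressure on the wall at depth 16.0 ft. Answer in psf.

K_a = (1 − sin φ)/(1 + sin φ) = 0.2664.
σ_v = γz + q = 128.8 × 16.0 + 893 = 2954 psf.
σ_h = K_a σ_v = 0.2664 × 2954 = 786.9 psf.

787 psf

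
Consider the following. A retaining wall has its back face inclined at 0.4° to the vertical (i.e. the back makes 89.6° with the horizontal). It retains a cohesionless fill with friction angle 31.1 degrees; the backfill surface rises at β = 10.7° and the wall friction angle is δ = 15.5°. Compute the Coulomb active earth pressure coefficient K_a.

0.334

K_a = sin²(α+φ) / [sin²α · sin(α−δ) · (1 + √{sin(φ+δ)sin(φ−β) / (sin(α−δ)sin(α+β))})²].
With α = 89.6°, φ = 31.1°, δ = 15.5°, β = 10.7°: K_a = 0.3339.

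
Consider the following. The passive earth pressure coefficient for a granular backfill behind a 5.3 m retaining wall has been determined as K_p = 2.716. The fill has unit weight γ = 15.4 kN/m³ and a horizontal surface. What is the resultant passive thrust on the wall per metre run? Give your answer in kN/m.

P = ½ K_p γ H² = 0.5 × 2.716 × 15.4 × 5.3² = 587.5 kN/m.

587 kN/m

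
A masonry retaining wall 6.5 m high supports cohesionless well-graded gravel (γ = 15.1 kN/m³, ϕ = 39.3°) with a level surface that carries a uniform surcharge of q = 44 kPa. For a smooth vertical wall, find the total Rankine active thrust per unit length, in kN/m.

K_a = tan²(45° − φ/2) = 0.2245.
Soil triangle: ½ K_a γ H² = 0.5×0.2245×15.1×6.5² = 71.60 kN/m.
Surcharge rectangle: K_a q H = 0.2245×44×6.5 = 64.19 kN/m.
Total = 71.60 + 64.19 = 135.8 kN/m.

136 kN/m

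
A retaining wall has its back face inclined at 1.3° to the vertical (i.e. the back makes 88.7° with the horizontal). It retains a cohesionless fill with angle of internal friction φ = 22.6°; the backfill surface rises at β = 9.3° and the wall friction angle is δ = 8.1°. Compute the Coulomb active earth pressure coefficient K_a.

0.485

K_a = sin²(α+φ) / [sin²α · sin(α−δ) · (1 + √{sin(φ+δ)sin(φ−β) / (sin(α−δ)sin(α+β))})²].
With α = 88.7°, φ = 22.6°, δ = 8.1°, β = 9.3°: K_a = 0.4854.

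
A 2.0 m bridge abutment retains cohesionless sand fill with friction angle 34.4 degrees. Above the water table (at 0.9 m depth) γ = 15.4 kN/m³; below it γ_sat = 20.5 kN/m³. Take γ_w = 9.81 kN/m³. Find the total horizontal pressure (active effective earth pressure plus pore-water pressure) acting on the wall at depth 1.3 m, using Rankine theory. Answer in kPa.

K_a = (1 − sin φ)/(1 + sin φ) = 0.2780.
γ' = 20.5 − 9.81 = 10.69 kN/m³.
Effective vertical stress at 1.3 m: σ'_v = 15.4×0.9 + 10.69×0.400 = 18.14 kPa.
σ'_h = K_a σ'_v = 0.2780 × 18.14 = 5.041 kPa; u = γ_w × 0.400 = 3.924 kPa.
Total σ_h = 5.041 + 3.924 = 8.965 kPa.

8.97 kPa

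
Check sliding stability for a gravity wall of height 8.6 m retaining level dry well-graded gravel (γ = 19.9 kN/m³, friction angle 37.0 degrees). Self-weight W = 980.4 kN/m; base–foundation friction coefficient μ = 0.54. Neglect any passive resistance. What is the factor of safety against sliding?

K_a = tan²(45° − 37.0°/2) = 0.2486.
P_a = ½K_aγH² = 0.5×0.2486×19.9×8.6² = 182.9 kN/m, acting at H/3 = 2.867 m above the base.
FS_sliding = μW / P_a = 0.54×980.4 / 182.9 = 2.894.

2.89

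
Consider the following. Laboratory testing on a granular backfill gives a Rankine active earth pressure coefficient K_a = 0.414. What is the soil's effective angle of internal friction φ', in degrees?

K_a = tan²(45° − φ/2) ⇒ 45° − φ/2 = arctan(√0.414) = 32.76°.
φ = 2(45° − 32.76°) = 24.48°.

24.5°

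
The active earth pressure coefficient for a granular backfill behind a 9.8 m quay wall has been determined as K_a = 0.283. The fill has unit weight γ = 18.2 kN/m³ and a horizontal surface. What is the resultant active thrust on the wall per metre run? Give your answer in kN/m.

P = ½ K_a γ H² = 0.5 × 0.283 × 18.2 × 9.8² = 247.3 kN/m.

247 kN/m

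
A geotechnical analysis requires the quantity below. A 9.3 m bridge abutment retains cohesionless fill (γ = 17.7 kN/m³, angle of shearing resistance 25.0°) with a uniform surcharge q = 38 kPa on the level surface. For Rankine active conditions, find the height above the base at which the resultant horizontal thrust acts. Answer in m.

K_a = 0.4059.
Triangular part P₁ = ½K_aγH² = 310.7 at H/3 = 3.100 m; rectangular part P₂ = K_a q H = 143.4 at H/2 = 4.650 m.
ȳ = (P₁·3.100 + P₂·4.650)/(P₁+P₂) = 3.590 m.

3.59 m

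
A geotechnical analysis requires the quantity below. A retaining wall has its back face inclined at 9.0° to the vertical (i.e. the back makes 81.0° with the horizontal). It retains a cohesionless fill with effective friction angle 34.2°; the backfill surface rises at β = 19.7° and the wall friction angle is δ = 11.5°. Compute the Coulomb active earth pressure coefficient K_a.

0.431

K_a = sin²(α+φ) / [sin²α · sin(α−δ) · (1 + √{sin(φ+δ)sin(φ−β) / (sin(α−δ)sin(α+β))})²].
With α = 81.0°, φ = 34.2°, δ = 11.5°, β = 19.7°: K_a = 0.4313.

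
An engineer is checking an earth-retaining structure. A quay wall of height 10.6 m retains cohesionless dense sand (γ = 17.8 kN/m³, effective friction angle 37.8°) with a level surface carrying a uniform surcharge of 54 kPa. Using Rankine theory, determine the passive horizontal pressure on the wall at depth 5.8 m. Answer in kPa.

K_p = (1 + sin φ)/(1 − sin φ) = 4.167.
σ_v = γz + q = 17.8 × 5.8 + 54 = 157.2 kPa.
σ_h = K_p σ_v = 4.167 × 157.2 = 655.2 kPa.

655 kPa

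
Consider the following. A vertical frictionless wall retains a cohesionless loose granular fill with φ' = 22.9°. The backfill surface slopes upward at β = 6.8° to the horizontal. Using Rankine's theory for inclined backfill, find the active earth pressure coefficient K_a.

K_a = cos β · (cos β − √(cos²β − cos²φ)) / (cos β + √(cos²β − cos²φ)).
cos β = 0.9930, cos φ = 0.9212, √(cos²β − cos²φ) = 0.3707.
K_a = 0.9930 × (0.9930 − 0.3707)/(0.9930 + 0.3707) = 0.4531.

0.453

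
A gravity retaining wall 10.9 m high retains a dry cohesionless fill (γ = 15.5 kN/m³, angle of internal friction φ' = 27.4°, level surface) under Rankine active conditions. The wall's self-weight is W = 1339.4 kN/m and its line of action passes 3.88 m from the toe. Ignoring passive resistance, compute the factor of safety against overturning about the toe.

K_a = tan²(45° − 27.4°/2) = 0.3697.
P_a = ½K_aγH² = 0.5×0.3697×15.5×10.9² = 340.4 kN/m, acting at H/3 = 3.633 m above the base.
Overturning moment M_o = P_a × H/3 = 340.4 × 3.633 = 1237.
Resisting moment M_r = W × 3.88 = 1339.4 × 3.88 = 5197.
FS_overturning = M_r/M_o = 5197/1237 = 4.202.

4.20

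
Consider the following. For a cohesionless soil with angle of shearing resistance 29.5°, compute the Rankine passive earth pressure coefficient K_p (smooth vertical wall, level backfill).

K_p = (1 + sin φ)/(1 − sin φ) = tan²(45° + 29.5°/2) = 2.940.

2.94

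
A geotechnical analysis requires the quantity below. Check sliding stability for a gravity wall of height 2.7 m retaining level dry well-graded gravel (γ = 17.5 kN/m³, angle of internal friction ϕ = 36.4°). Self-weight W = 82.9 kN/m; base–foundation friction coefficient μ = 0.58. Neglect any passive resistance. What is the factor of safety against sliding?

2.95

K_a = tan²(45° − 36.4°/2) = 0.2552.
P_a = ½K_aγH² = 0.5×0.2552×17.5×2.7² = 16.28 kN/m, acting at H/3 = 0.9000 m above the base.
FS_sliding = μW / P_a = 0.58×82.9 / 16.28 = 2.954.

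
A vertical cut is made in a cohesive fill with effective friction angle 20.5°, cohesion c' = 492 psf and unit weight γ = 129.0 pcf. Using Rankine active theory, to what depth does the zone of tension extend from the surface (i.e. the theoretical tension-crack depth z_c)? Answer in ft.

K_a = tan²(45° − 20.5°/2) = 0.4813; √K_a = 0.6937.
The active pressure is zero where K_a γ z = 2c√K_a, so z_c = 2c/(γ√K_a) = 2×492/(129.0×0.6937) = 11.00 ft.

11.0 ft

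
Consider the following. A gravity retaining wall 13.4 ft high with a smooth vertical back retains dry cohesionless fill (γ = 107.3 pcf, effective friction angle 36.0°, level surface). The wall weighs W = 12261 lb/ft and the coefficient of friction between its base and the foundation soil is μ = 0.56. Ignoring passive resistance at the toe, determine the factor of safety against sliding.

K_a = tan²(45° − 36.0°/2) = 0.2596.
P_a = ½K_aγH² = 0.5×0.2596×107.3×13.4² = 2501 lb/ft, acting at H/3 = 4.467 ft above the base.
FS_sliding = μW / P_a = 0.56×12261 / 2501 = 2.745.

2.75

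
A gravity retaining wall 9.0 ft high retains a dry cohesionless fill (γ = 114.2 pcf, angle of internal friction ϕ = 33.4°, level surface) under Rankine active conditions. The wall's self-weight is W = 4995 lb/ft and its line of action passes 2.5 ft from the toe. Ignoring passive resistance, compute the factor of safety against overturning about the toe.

K_a = tan²(45° − 33.4°/2) = 0.2899.
P_a = ½K_aγH² = 0.5×0.2899×114.2×9.0² = 1341 lb/ft, acting at H/3 = 3.000 ft above the base.
Overturning moment M_o = P_a × H/3 = 1341 × 3.000 = 4023.
Resisting moment M_r = W × 2.5 = 4995 × 2.5 = 12490.
FS_overturning = M_r/M_o = 12490/4023 = 3.104.

3.10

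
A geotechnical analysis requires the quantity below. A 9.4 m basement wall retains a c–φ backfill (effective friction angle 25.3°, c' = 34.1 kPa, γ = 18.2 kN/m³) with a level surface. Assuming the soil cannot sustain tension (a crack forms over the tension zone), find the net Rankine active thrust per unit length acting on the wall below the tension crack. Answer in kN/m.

44.3 kN/m

K_a = 0.4012; √K_a = 0.6334.
Tension-crack depth z_c = 2c/(γ√K_a) = 2×34.1/(18.2×0.6334) = 5.916 m.
σ_a at base = K_a γ H − 2c√K_a = 0.4012×18.2×9.4 − 2×34.1×0.6334 = 25.44 kPa.
P_a = ½ × 25.44 × (H − z_c) = 0.5×25.44×3.484 = 44.31 kN/m.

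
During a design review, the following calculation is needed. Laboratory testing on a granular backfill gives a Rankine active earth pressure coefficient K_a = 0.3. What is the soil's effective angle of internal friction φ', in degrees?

K_a = tan²(45° − φ/2) ⇒ 45° − φ/2 = arctan(√0.3) = 28.71°.
φ = 2(45° − 28.71°) = 32.58°.

32.6°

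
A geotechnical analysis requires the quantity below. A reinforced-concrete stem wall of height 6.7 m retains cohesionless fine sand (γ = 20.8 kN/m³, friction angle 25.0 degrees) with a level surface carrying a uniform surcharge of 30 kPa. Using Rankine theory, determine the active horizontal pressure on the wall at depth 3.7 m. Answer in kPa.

K_a = (1 − sin φ)/(1 + sin φ) = 0.4059.
σ_v = γz + q = 20.8 × 3.7 + 30 = 107.0 kPa.
σ_h = K_a σ_v = 0.4059 × 107.0 = 43.41 kPa.

43.4 kPa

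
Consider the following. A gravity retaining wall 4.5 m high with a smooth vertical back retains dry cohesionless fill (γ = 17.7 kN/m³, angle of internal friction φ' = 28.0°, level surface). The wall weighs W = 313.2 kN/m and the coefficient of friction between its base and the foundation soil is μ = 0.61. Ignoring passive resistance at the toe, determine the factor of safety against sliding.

K_a = tan²(45° − 28.0°/2) = 0.3610.
P_a = ½K_aγH² = 0.5×0.3610×17.7×4.5² = 64.70 kN/m, acting at H/3 = 1.500 m above the base.
FS_sliding = μW / P_a = 0.61×313.2 / 64.70 = 2.953.

2.95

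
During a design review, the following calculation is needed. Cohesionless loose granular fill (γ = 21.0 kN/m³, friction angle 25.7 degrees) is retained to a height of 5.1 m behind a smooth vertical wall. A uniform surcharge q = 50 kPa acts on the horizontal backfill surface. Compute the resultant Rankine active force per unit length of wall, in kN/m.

K_a = tan²(45° − φ/2) = 0.3950.
Soil triangle: ½ K_a γ H² = 0.5×0.3950×21.0×5.1² = 107.9 kN/m.
Surcharge rectangle: K_a q H = 0.3950×50×5.1 = 100.7 kN/m.
Total = 107.9 + 100.7 = 208.6 kN/m.

209 kN/m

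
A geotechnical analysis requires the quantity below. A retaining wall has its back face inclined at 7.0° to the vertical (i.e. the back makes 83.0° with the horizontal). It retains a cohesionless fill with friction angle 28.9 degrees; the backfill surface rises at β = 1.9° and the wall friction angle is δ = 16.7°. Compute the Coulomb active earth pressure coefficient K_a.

0.374

K_a = sin²(α+φ) / [sin²α · sin(α−δ) · (1 + √{sin(φ+δ)sin(φ−β) / (sin(α−δ)sin(α+β))})²].
With α = 83.0°, φ = 28.9°, δ = 16.7°, β = 1.9°: K_a = 0.3745.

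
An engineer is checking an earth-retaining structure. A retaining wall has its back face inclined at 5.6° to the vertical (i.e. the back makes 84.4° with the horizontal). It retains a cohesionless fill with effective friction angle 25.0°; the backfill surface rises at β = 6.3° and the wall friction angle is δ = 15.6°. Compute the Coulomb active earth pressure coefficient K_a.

0.444

K_a = sin²(α+φ) / [sin²α · sin(α−δ) · (1 + √{sin(φ+δ)sin(φ−β) / (sin(α−δ)sin(α+β))})²].
With α = 84.4°, φ = 25.0°, δ = 15.6°, β = 6.3°: K_a = 0.4440.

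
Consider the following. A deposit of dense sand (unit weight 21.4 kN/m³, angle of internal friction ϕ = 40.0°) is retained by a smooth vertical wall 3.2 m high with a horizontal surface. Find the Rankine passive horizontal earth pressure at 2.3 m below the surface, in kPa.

226 kPa

K_p = (1 + sin φ)/(1 − sin φ) = 4.599.
σ_h = K_p γ z = 4.599 × 21.4 × 2.3 = 226.4 kPa.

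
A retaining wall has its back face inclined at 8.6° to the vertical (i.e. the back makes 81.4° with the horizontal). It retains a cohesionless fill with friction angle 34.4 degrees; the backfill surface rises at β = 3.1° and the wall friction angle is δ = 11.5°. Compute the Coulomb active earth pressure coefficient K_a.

K_a = sin²(α+φ) / [sin²α · sin(α−δ) · (1 + √{sin(φ+δ)sin(φ−β) / (sin(α−δ)sin(α+β))})²].
With α = 81.4°, φ = 34.4°, δ = 11.5°, β = 3.1°: K_a = 0.3316.

0.332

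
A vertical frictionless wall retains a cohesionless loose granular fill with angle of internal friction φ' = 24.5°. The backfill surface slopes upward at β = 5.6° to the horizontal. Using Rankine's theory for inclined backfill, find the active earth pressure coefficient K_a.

0.421

K_a = cos β · (cos β − √(cos²β − cos²φ)) / (cos β + √(cos²β − cos²φ)).
cos β = 0.9952, cos φ = 0.9100, √(cos²β − cos²φ) = 0.4030.
K_a = 0.9952 × (0.9952 − 0.4030)/(0.9952 + 0.4030) = 0.4215.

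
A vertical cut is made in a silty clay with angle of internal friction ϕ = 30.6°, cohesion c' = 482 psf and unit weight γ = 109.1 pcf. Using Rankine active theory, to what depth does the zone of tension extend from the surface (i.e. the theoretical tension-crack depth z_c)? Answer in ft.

15.5 ft

K_a = tan²(45° − 30.6°/2) = 0.3253; √K_a = 0.5704.
The active pressure is zero where K_a γ z = 2c√K_a, so z_c = 2c/(γ√K_a) = 2×482/(109.1×0.5704) = 15.49 ft.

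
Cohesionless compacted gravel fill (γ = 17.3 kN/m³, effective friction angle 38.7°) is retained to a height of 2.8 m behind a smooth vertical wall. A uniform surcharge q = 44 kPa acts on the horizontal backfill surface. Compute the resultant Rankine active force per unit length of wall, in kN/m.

44.0 kN/m

K_a = tan²(45° − φ/2) = 0.2306.
Soil triangle: ½ K_a γ H² = 0.5×0.2306×17.3×2.8² = 15.64 kN/m.
Surcharge rectangle: K_a q H = 0.2306×44×2.8 = 28.41 kN/m.
Total = 15.64 + 28.41 = 44.05 kN/m.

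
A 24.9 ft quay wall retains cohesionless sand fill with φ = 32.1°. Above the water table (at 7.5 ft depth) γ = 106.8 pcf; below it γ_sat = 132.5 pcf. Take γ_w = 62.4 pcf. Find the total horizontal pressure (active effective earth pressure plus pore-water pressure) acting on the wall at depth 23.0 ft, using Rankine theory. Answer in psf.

K_a = (1 − sin φ)/(1 + sin φ) = 0.3060.
γ' = 132.5 − 62.4 = 70.10 pcf.
Effective vertical stress at 23.0 ft: σ'_v = 106.8×7.5 + 70.10×15.5 = 1888 psf.
σ'_h = K_a σ'_v = 0.3060 × 1888 = 577.6 psf; u = γ_w × 15.5 = 967.2 psf.
Total σ_h = 577.6 + 967.2 = 1545 psf.

1540 psf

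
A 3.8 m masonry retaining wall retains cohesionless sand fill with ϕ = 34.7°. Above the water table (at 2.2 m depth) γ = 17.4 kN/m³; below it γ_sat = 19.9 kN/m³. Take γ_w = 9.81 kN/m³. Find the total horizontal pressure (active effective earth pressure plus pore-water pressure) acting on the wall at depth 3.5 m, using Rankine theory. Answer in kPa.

K_a = (1 − sin φ)/(1 + sin φ) = 0.2745.
γ' = 19.9 − 9.81 = 10.09 kN/m³.
Effective vertical stress at 3.5 m: σ'_v = 17.4×2.2 + 10.09×1.30 = 51.40 kPa.
σ'_h = K_a σ'_v = 0.2745 × 51.40 = 14.11 kPa; u = γ_w × 1.30 = 12.75 kPa.
Total σ_h = 14.11 + 12.75 = 26.86 kPa.

26.9 kPa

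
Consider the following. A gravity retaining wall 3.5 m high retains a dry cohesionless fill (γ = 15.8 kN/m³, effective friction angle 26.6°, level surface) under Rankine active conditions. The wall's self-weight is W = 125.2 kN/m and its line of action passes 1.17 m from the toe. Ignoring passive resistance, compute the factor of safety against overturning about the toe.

3.40

K_a = tan²(45° − 26.6°/2) = 0.3814.
P_a = ½K_aγH² = 0.5×0.3814×15.8×3.5² = 36.91 kN/m, acting at H/3 = 1.167 m above the base.
Overturning moment M_o = P_a × H/3 = 36.91 × 1.167 = 43.07.
Resisting moment M_r = W × 1.17 = 125.2 × 1.17 = 146.5.
FS_overturning = M_r/M_o = 146.5/43.07 = 3.401.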